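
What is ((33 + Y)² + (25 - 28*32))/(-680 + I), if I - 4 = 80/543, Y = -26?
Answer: 223173/183494 ≈ 1.2162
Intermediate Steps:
I = 2252/543 (I = 4 + 80/543 = 2252/543 ≈ 4.1473)
((33 + Y)² + (25 - 28*32))/(-680 + I) = ((33 - 26)² + (25 - 28*32))/(-680 + 2252/543) = (7² + (25 - 896))/(-366988/543) = (49 - 871)*(-543/366988) = -822*(-543/366988) = 223173/183494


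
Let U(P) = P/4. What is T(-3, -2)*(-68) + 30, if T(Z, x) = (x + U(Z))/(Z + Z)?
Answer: -7/6 ≈ -1.1667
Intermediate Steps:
U(P) = P/4 (U(P) = P*(1/4) = P/4)
T(Z, x) = (x + Z/4)/(2*Z) (T(Z, x) = (x + Z/4)/(Z + Z) = (x + Z/4)/((2*Z)) = (x + Z/4)*(1/(2*Z)) = (x + Z/4)/(2*Z))
T(-3, -2)*(-68) + 30 = ((1/8)*(-3 + 4*(-2))/(-3))*(-68) + 30 = ((1/8)*(-1/3)*(-3 - 8))*(-68) + 30 = ((1/8)*(-1/3)*(-11))*(-68) + 30 = (11/24)*(-68) + 30 = -187/6 + 30 = -7/6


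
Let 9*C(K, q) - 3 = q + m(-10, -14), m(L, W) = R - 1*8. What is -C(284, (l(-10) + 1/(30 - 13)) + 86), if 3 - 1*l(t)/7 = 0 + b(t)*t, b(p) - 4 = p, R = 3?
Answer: 5354/153 ≈ 34.993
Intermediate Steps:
m(L, W) = -5 (m(L, W) = 3 - 1*8 = 3 - 8 = -5)
b(p) = 4 + p
l(t) = 21 - 7*t*(4 + t) (l(t) = 21 - 7*(0 + (4 + t)*t) = 21 - 7*(0 + t*(4 + t)) = 21 - 7*t*(4 + t))
C(K, q) = -2/9 + q/9 (C(K, q) = ⅓ + (q - 5)/9 = ⅓ + (-5 + q)/9 = ⅓ + (-5/9 + q/9) = -2/9 + q/9)
-C(284, (l(-10) + 1/(30 - 13)) + 86) = -(-2/9 + (((21 - 7*(-10)*(4 - 10)) + 1/(30 - 13)) + 86)/9) = -(-2/9 + (((21 - 7*(-10)*(-6)) + 1/17) + 86)/9) = -(-2/9 + (((21 - 420) + 1/17) + 86)/9) = -(-2/9 + ((-399 + 1/17) + 86)/9) = -(-2/9 + (-6782/17 + 86)/9) = -(-2/9 + (⅑)*(-5320/17)) = -(-2/9 - 5320/153) = -1*(-5354/153) = 5354/153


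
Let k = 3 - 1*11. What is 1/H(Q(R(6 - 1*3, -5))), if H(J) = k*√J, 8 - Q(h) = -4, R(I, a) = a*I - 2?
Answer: -√3/48 ≈ -0.036084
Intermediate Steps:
R(I, a) = -2 + I*a (R(I, a) = I*a - 2 = -2 + I*a)
Q(h) = 12 (Q(h) = 8 - 1*(-4) = 8 + 4 = 12)
k = -8 (k = 3 - 11 = -8)
H(J) = -8*√J
1/H(Q(R(6 - 1*3, -5))) = 1/(-16*√3) = -√3/48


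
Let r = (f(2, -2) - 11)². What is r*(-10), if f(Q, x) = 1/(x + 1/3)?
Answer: -6728/5 ≈ -1345.6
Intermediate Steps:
f(Q, x) = 1/(⅓ + x) (f(Q, x) = 1/(x + ⅓) = 1/(⅓ + x))
r = 3364/25 (r = (3/(1 + 3*(-2)) - 11)² = (3/(1 - 6) - 11)² = (3/(-5) - 11)² = (3*(-⅕) - 11)² = (-⅗ - 11)² = (-58/5)² = 3364/25 ≈ 134.56)
r*(-10) = (3364/25)*(-10) = -6728/5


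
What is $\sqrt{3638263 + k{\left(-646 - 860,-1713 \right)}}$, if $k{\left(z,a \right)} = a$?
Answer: $5 \sqrt{145462} \approx 1907.0$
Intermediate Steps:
$\sqrt{3638263 + k{\left(-646 - 860,-1713 \right)}} = \sqrt{3638263 - 1713} = \sqrt{3636550} = 5 \sqrt{145462}$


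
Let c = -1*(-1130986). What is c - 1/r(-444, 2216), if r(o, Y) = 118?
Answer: 133456347/118 ≈ 1.1310e+6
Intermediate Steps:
c = 1130986
c - 1/r(-444, 2216) = 1130986 - 1/118 = 133456347/118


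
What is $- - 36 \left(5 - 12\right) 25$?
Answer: $-6300$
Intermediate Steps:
$- - 36 \left(5 - 12\right) 25 = - \left(-36\right) \left(-7\right) 25 = - 252 \cdot 25 = \left(-1\right) 6300 = -6300$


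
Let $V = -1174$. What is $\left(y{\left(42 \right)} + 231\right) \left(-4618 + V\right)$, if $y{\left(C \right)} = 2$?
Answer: $-1349536$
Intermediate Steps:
$\left(y{\left(42 \right)} + 231\right) \left(-4618 + V\right) = \left(2 + 231\right) \left(-4618 - 1174\right) = 233 \left(-5792\right) = -1349536$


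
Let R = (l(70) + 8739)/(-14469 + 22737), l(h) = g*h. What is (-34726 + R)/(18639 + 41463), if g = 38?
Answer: -287103169/496923336 ≈ -0.57776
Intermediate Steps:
l(h) = 38*h
R = 11399/8268 (R = (38*70 + 8739)/(-14469 + 22737) = (2660 + 8739)/8268 = 11399*(1/8268) = 11399/8268 ≈ 1.3787)
(-34726 + R)/(18639 + 41463) = (-34726 + 11399/8268)/(18639 + 41463) = -287103169/8268/60102 = -287103169/8268*1/60102 = -287103169/496923336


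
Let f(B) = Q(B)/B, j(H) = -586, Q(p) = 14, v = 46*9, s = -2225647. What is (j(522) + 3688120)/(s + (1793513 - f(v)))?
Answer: -763319538/89451745 ≈ -8.5333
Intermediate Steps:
v = 414
f(B) = 14/B
(j(522) + 3688120)/(s + (1793513 - f(v))) = (-586 + 3688120)/(-2225647 + (1793513 - 14/414)) = 3687534/(-2225647 + (1793513 - 14/414)) = 3687534/(-2225647 + (1793513 - 1*7/207)) = 3687534/(-2225647 + (1793513 - 7/207)) = 3687534/(-2225647 + 371257184/207) = 3687534/(-89451745/207) = 3687534*(-207/89451745) = -763319538/89451745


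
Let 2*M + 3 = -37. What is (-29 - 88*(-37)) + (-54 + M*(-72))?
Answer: 4613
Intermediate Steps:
M = -20 (M = -3/2 + (½)*(-37) = -3/2 - 37/2 = -20)
(-29 - 88*(-37)) + (-54 + M*(-72)) = (-29 - 88*(-37)) + (-54 - 20*(-72)) = (-29 + 3256) + (-54 + 1440) = 3227 + 1386 = 4613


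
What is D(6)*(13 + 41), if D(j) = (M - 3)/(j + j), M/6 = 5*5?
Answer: 1323/2 ≈ 661.50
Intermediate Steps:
M = 150 (M = 6*(5*5) = 6*25 = 150)
D(j) = 147/(2*j) (D(j) = (150 - 3)/(j + j) = 147/((2*j)) = 147*(1/(2*j)) = 147/(2*j))
D(6)*(13 + 41) = ((147/2)/6)*(13 + 41) = ((147/2)*(1/6))*54 = (49/4)*54 = 1323/2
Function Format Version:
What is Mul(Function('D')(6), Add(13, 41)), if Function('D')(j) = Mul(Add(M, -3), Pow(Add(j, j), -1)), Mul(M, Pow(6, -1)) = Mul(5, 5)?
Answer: Rational(1323, 2) ≈ 661.50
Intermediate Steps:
M = 150 (M = Mul(6, Mul(5, 5)) = Mul(6, 25) = 150)
Function('D')(j) = Mul(Rational(147, 2), Pow(j, -1)) (Function('D')(j) = Mul(Add(150, -3), Pow(Add(j, j), -1)) = Mul(147, Pow(Mul(2, j), -1)) = Mul(147, Mul(Rational(1, 2), Pow(j, -1))) = Mul(Rational(147, 2), Pow(j, -1)))
Mul(Function('D')(6), Add(13, 41)) = Mul(Mul(Rational(147, 2), Pow(6, -1)), Add(13, 41)) = Mul(Mul(Rational(147, 2), Rational(1, 6)), 54) = Mul(Rational(49, 4), 54) = Rational(1323, 2)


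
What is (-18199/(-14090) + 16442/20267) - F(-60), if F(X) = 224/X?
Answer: 999963095/171337218 ≈ 5.8362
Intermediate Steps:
(-18199/(-14090) + 16442/20267) - F(-60) = (-18199/(-14090) + 16442/20267) - 224/(-60) = (-18199*(-1/14090) + 16442*(1/20267)) - 224*(-1)/60 = (18199/14090 + 16442/20267) - 1*(-56/15) = 600506913/285562030 + 56/15 = 999963095/171337218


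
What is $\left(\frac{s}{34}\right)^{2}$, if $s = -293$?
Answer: $\frac{85849}{1156} \approx 74.264$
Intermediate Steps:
$\left(\frac{s}{34}\right)^{2} = \left(- \frac{293}{34}\right)^{2} = \frac{85849}{1156}$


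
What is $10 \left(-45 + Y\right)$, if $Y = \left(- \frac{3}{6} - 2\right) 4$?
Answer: $-550$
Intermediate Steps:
$Y = -10$ ($Y = \left(\left(-3\right) \frac{1}{6} - 2\right) 4 = \left(- \frac{1}{2} - 2\right) 4 = \left(- \frac{5}{2}\right) 4 = -10$)
$10 \left(-45 + Y\right) = 10 \left(-45 - 10\right) = 10 \left(-55\right) = -550$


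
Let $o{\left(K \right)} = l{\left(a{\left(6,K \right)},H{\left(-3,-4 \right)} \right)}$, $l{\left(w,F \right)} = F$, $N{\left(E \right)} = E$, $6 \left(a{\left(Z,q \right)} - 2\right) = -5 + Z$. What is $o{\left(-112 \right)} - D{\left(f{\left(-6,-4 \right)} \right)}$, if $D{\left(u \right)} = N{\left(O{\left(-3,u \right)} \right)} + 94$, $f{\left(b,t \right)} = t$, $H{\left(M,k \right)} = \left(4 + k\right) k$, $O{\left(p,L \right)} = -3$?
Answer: $-91$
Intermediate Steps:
$a{\left(Z,q \right)} = \frac{7}{6} + \frac{Z}{6}$ ($a{\left(Z,q \right)} = 2 + \frac{-5 + Z}{6} = 2 + \left(- \frac{5}{6} + \frac{Z}{6}\right) = \frac{7}{6} + \frac{Z}{6}$)
$H{\left(M,k \right)} = k \left(4 + k\right)$
$D{\left(u \right)} = 91$ ($D{\left(u \right)} = -3 + 94 = 91$)
$o{\left(K \right)} = 0$ ($o{\left(K \right)} = - 4 \left(4 - 4\right) = \left(-4\right) 0 = 0$)
$o{\left(-112 \right)} - D{\left(f{\left(-6,-4 \right)} \right)} = 0 - 91 = -91$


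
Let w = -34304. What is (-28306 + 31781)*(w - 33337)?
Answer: -235052475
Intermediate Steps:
(-28306 + 31781)*(w - 33337) = (-28306 + 31781)*(-34304 - 33337) = 3475*(-67641) = -235052475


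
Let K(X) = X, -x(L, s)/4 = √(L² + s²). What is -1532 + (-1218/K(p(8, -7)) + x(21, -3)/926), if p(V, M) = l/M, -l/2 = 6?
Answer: -4485/2 - 30*√2/463 ≈ -2242.6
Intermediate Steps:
l = -12 (l = -2*6 = -12)
p(V, M) = -12/M
x(L, s) = -4*√(L² + s²)
-1532 + (-1218/K(p(8, -7)) + x(21, -3)/926) = -1532 + (-1218/((-12/(-7))) - 4*√(21² + (-3)²)/926) = -1532 + (-1218/((-12*(-⅐))) - 4*√(441 + 9)*(1/926)) = -1532 + (-1218/12/7 - 60*√2*(1/926)) = -1532 + (-1218*7/12 - 60*√2*(1/926)) = -1532 + (-1421/2 - 60*√2*(1/926)) = -1532 + (-1421/2 - 30*√2/463) = -4485/2 - 30*√2/463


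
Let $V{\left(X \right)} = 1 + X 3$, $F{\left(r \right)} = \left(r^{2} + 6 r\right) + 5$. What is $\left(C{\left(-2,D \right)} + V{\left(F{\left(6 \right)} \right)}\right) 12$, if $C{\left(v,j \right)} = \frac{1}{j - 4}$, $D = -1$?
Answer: $\frac{13908}{5} \approx 2781.6$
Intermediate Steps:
$F{\left(r \right)} = 5 + r^{2} + 6 r$
$C{\left(v,j \right)} = \frac{1}{-4 + j}$
$V{\left(X \right)} = 1 + 3 X$
$\left(C{\left(-2,D \right)} + V{\left(F{\left(6 \right)} \right)}\right) 12 = \left(\frac{1}{-4 - 1} + \left(1 + 3 \left(5 + 6^{2} + 6 \cdot 6\right)\right)\right) 12 = \left(\frac{1}{-5} + \left(1 + 3 \left(5 + 36 + 36\right)\right)\right) 12 = \left(- \frac{1}{5} + \left(1 + 3 \cdot 77\right)\right) 12 = \left(- \frac{1}{5} + \left(1 + 231\right)\right) 12 = \left(- \frac{1}{5} + 232\right) 12 = \frac{1159}{5} \cdot 12 = \frac{13908}{5}$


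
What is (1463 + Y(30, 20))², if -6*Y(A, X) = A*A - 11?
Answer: 62236321/36 ≈ 1.7288e+6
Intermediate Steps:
Y(A, X) = 11/6 - A²/6 (Y(A, X) = -(A*A - 11)/6 = -(A² - 11)/6 = -(-11 + A²)/6 = 11/6 - A²/6)
(1463 + Y(30, 20))² = (1463 + (11/6 - ⅙*30²))² = (1463 + (11/6 - ⅙*900))² = (1463 + (11/6 - 150))² = (1463 - 889/6)² = (7889/6)² = 62236321/36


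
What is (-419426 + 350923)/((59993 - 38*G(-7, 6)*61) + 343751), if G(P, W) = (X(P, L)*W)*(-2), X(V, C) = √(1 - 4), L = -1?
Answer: -864302351/5166575222 + 238184931*I*√3/20666300888 ≈ -0.16729 + 0.019962*I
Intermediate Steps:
X(V, C) = I*√3 (X(V, C) = √(-3) = I*√3)
G(P, W) = -2*I*W*√3 (G(P, W) = ((I*√3)*W)*(-2) = (I*W*√3)*(-2) = -2*I*W*√3)
(-419426 + 350923)/((59993 - 38*G(-7, 6)*61) + 343751) = (-419426 + 350923)/((59993 - 38*(-2*I*6*√3)*61) + 343751) = -68503/((59993 - 38*(-12*I*√3)*61) + 343751) = -68503/((59993 - (-456*I*√3)*61) + 343751) = -68503/((59993 - (-27816)*I*√3) + 343751) = -68503/((59993 + 27816*I*√3) + 343751) = -68503/(403744 + 27816*I*√3)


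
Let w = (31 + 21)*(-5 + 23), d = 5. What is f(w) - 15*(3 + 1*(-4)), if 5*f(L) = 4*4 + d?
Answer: 96/5 ≈ 19.200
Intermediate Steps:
w = 936 (w = 52*18 = 936)
f(L) = 21/5 (f(L) = (4*4 + 5)/5 = (16 + 5)/5 = (⅕)*21 = 21/5)
f(w) - 15*(3 + 1*(-4)) = 21/5 - 15*(3 + 1*(-4)) = 21/5 - 15*(3 - 4) = 21/5 - 15*(-1) = 21/5 + 15 = 96/5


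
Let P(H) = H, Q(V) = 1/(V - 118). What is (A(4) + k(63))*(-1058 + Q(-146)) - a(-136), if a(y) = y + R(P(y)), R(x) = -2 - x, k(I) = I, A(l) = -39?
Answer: -279291/11 ≈ -25390.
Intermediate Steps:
Q(V) = 1/(-118 + V)
a(y) = -2 (a(y) = y + (-2 - y) = -2)
(A(4) + k(63))*(-1058 + Q(-146)) - a(-136) = (-39 + 63)*(-1058 + 1/(-118 - 146)) - 1*(-2) = 24*(-1058 + 1/(-264)) + 2 = 24*(-1058 - 1/264) + 2 = 24*(-279313/264) + 2 = -279313/11 + 2 = -279291/11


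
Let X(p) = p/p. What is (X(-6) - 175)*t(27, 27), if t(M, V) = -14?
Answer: 2436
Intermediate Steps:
X(p) = 1
(X(-6) - 175)*t(27, 27) = (1 - 175)*(-14) = -174*(-14) = 2436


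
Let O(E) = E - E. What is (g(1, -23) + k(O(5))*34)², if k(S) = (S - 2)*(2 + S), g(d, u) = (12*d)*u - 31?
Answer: 196249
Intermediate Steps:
g(d, u) = -31 + 12*d*u (g(d, u) = 12*d*u - 31 = -31 + 12*d*u)
O(E) = 0
k(S) = (-2 + S)*(2 + S)
(g(1, -23) + k(O(5))*34)² = ((-31 + 12*1*(-23)) + (-4 + 0²)*34)² = ((-31 - 276) + (-4 + 0)*34)² = (-307 - 4*34)² = (-307 - 136)² = (-443)² = 196249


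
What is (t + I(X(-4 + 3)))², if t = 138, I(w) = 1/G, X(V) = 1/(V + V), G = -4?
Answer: 303601/16 ≈ 18975.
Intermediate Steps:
X(V) = 1/(2*V)
I(w) = -¼ (I(w) = 1/(-4) = -¼)
(t + I(X(-4 + 3)))² = (138 - ¼)² = (551/4)² = 303601/16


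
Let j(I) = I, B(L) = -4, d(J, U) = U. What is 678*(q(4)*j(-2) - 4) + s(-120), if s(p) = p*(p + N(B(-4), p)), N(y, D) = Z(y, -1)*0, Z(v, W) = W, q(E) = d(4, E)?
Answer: 6264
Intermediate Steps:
q(E) = E
N(y, D) = 0 (N(y, D) = -1*0 = 0)
s(p) = p² (s(p) = p*(p + 0) = p*p = p²)
678*(q(4)*j(-2) - 4) + s(-120) = 678*(4*(-2) - 4) + (-120)² = 678*(-8 - 4) + 14400 = 678*(-12) + 14400 = -8136 + 14400 = 6264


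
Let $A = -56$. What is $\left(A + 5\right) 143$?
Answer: $-7293$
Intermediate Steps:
$\left(A + 5\right) 143 = \left(-56 + 5\right) 143 = \left(-51\right) 143 = -7293$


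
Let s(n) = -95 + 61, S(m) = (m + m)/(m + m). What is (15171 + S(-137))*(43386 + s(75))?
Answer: 657736544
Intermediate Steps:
S(m) = 1 (S(m) = (2*m)/((2*m)) = (2*m)*(1/(2*m)) = 1)
s(n) = -34
(15171 + S(-137))*(43386 + s(75)) = (15171 + 1)*(43386 - 34) = 15172*43352 = 657736544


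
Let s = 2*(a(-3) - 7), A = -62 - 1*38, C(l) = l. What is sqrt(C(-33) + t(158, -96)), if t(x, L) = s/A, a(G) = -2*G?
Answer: I*sqrt(3298)/10 ≈ 5.7428*I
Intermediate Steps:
A = -100 (A = -62 - 38 = -100)
s = -2 (s = 2*(-2*(-3) - 7) = 2*(6 - 7) = 2*(-1) = -2)
t(x, L) = 1/50 (t(x, L) = -2/(-100) = -2*(-1/100) = 1/50)
sqrt(C(-33) + t(158, -96)) = sqrt(-33 + 1/50) = sqrt(-1649/50) = I*sqrt(3298)/10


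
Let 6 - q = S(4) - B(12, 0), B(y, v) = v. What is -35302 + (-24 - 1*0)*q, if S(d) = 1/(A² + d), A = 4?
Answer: -177224/5 ≈ -35445.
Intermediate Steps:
S(d) = 1/(16 + d) (S(d) = 1/(4² + d) = 1/(16 + d))
q = 119/20 (q = 6 - (1/(16 + 4) - 1*0) = 6 - (1/20 + 0) = 6 - 1*1/20 = 6 - 1/20 = 119/20 ≈ 5.9500)
-35302 + (-24 - 1*0)*q = -35302 + (-24 - 1*0)*(119/20) = -35302 + (-24 + 0)*(119/20) = -35302 - 24*119/20 = -35302 - 714/5 = -177224/5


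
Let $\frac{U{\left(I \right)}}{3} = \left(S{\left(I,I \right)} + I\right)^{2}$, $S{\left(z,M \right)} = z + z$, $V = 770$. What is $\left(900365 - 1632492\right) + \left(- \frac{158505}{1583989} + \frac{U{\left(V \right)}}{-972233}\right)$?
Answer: $- \frac{1127505760168718864}{1540006377437} \approx -7.3214 \cdot 10^{5}$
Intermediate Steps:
$S{\left(z,M \right)} = 2 z$
$U{\left(I \right)} = 27 I^{2}$ ($U{\left(I \right)} = 3 \left(2 I + I\right)^{2} = 3 \left(3 I\right)^{2} = 3 \cdot 9 I^{2} = 27 I^{2}$)
$\left(900365 - 1632492\right) + \left(- \frac{158505}{1583989} + \frac{U{\left(V \right)}}{-972233}\right) = \left(900365 - 1632492\right) + \left(- \frac{158505}{1583989} + \frac{27 \cdot 770^{2}}{-972233}\right) = -732127 + \left(\left(-158505\right) \frac{1}{1583989} + 27 \cdot 592900 \left(- \frac{1}{972233}\right)\right) = -732127 + \left(- \frac{158505}{1583989} + 16008300 \left(- \frac{1}{972233}\right)\right) = -732127 - \frac{25511074900365}{1540006377437} = - \frac{1127505760168718864}{1540006377437}$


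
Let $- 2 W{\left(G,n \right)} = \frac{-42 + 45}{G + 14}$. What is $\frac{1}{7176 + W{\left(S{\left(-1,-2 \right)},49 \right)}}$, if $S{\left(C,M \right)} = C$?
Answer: $\frac{26}{186573} \approx 0.00013936$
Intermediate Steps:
$W{\left(G,n \right)} = - \frac{3}{2 \left(14 + G\right)}$ ($W{\left(G,n \right)} = - \frac{\left(-42 + 45\right) \frac{1}{G + 14}}{2} = - \frac{3 \frac{1}{14 + G}}{2} = - \frac{3}{2 \left(14 + G\right)}$)
$\frac{1}{7176 + W{\left(S{\left(-1,-2 \right)},49 \right)}} = \frac{1}{7176 - \frac{3}{28 + 2 \left(-1\right)}} = \frac{1}{7176 - \frac{3}{28 - 2}} = \frac{1}{7176 - \frac{3}{26}} = \frac{1}{\frac{186573}{26}} = \frac{26}{186573}$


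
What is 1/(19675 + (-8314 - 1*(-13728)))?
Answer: 1/25089 ≈ 3.9858e-5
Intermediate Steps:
1/(19675 + (-8314 - 1*(-13728))) = 1/(19675 + (-8314 + 13728)) = 1/(19675 + 5414) = 1/25089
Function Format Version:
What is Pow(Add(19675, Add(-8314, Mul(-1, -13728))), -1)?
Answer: Rational(1, 25089) ≈ 3.9858e-5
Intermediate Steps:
Pow(Add(19675, Add(-8314, Mul(-1, -13728))), -1) = Pow(Add(19675, Add(-8314, 13728)), -1) = Pow(Add(19675, 5414), -1) = Pow(25089, -1) = Rational(1, 25089)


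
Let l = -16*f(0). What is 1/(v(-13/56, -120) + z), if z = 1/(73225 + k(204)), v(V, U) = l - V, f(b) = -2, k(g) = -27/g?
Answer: 278840296/8987624063 ≈ 0.031025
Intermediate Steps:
l = 32 (l = -16*(-2) = 32)
v(V, U) = 32 - V
z = 68/4979291 (z = 1/(73225 - 27/204) = 1/(73225 - 27*1/204) = 1/(73225 - 9/68) = 1/(4979291/68) = 68/4979291 ≈ 1.3657e-5)
1/(v(-13/56, -120) + z) = 1/((32 - (-13)/56) + 68/4979291) = 1/((32 - 1*(-13/56)) + 68/4979291) = 1/((32 + 13/56) + 68/4979291) = 1/(1805/56 + 68/4979291) = 1/(8987624063/278840296) = 278840296/8987624063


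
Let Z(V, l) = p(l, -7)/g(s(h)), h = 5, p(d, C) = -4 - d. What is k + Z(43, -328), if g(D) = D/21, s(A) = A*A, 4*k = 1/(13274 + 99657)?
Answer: 3073530121/11293100 ≈ 272.16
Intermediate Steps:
k = 1/451724 (k = 1/(4*(13274 + 99657)) = (¼)/112931 = (¼)*(1/112931) = 1/451724 ≈ 2.2137e-6)
s(A) = A²
g(D) = D/21 (g(D) = D*(1/21) = D/21)
Z(V, l) = -84/25 - 21*l/25 (Z(V, l) = (-4 - l)/(((1/21)*5²)) = (-4 - l)/(((1/21)*25)) = (-4 - l)/(25/21) = (-4 - l)*(21/25) = -84/25 - 21*l/25)
k + Z(43, -328) = 1/451724 + (-84/25 - 21/25*(-328)) = 1/451724 + (-84/25 + 6888/25) = 1/451724 + 6804/25 = 3073530121/11293100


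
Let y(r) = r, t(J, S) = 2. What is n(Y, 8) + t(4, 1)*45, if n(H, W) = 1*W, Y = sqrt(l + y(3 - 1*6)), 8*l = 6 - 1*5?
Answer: 98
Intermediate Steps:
l = 1/8 (l = (6 - 1*5)/8 = (6 - 5)/8 = (1/8)*1 = 1/8 ≈ 0.12500)
Y = I*sqrt(46)/4 (Y = sqrt(1/8 + (3 - 1*6)) = sqrt(1/8 + (3 - 6)) = sqrt(1/8 - 3) = sqrt(-23/8) = I*sqrt(46)/4 ≈ 1.6956*I)
n(H, W) = W
n(Y, 8) + t(4, 1)*45 = 8 + 2*45 = 8 + 90 = 98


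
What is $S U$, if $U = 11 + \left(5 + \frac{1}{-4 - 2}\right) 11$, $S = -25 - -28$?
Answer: $\frac{385}{2} \approx 192.5$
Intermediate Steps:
$S = 3$ ($S = -25 + 28 = 3$)
$U = \frac{385}{6}$ ($U = 11 + \left(5 + \frac{1}{-6}\right) 11 = 11 + \left(5 - \frac{1}{6}\right) 11 = 11 + \frac{29}{6} \cdot 11 = 11 + \frac{319}{6} = \frac{385}{6} \approx 64.167$)
$S U = 3 \cdot \frac{385}{6} = \frac{385}{2}$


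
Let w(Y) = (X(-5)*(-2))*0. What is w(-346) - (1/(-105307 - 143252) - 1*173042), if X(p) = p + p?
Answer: 43011146479/248559 ≈ 1.7304e+5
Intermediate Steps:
X(p) = 2*p
w(Y) = 0 (w(Y) = ((2*(-5))*(-2))*0 = -10*(-2)*0 = 20*0 = 0)
w(-346) - (1/(-105307 - 143252) - 1*173042) = 0 - (1/(-105307 - 143252) - 1*173042) = 0 - (1/(-248559) - 173042) = 0 - (-1/248559 - 173042) = 0 - 1*(-43011146479/248559) = 0 + 43011146479/248559 = 43011146479/248559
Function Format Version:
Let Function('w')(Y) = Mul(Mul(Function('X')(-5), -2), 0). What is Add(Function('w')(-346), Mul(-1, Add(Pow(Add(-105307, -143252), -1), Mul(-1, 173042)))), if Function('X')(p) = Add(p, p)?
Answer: Rational(43011146479, 248559) ≈ 1.7304e+5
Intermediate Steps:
Function('X')(p) = Mul(2, p)
Function('w')(Y) = 0 (Function('w')(Y) = Mul(Mul(Mul(2, -5), -2), 0) = Mul(Mul(-10, -2), 0) = Mul(20, 0) = 0)
Add(Function('w')(-346), Mul(-1, Add(Pow(Add(-105307, -143252), -1), Mul(-1, 173042)))) = Add(0, Mul(-1, Add(Pow(Add(-105307, -143252), -1), Mul(-1, 173042)))) = Add(0, Mul(-1, Add(Pow(-248559, -1), -173042))) = Add(0, Mul(-1, Add(Rational(-1, 248559), -173042))) = Add(0, Mul(-1, Rational(-43011146479, 248559))) = Add(0, Rational(43011146479, 248559)) = Rational(43011146479, 248559)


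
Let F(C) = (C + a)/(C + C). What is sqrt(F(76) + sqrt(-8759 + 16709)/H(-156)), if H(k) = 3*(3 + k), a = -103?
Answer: sqrt(-24017634 - 1472880*sqrt(318))/11628 ≈ 0.60982*I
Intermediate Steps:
H(k) = 9 + 3*k
F(C) = (-103 + C)/(2*C) (F(C) = (C - 103)/(C + C) = (-103 + C)/((2*C)) = (-103 + C)*(1/(2*C)) = (-103 + C)/(2*C))
sqrt(F(76) + sqrt(-8759 + 16709)/H(-156)) = sqrt((1/2)*(-103 + 76)/76 + sqrt(-8759 + 16709)/(9 + 3*(-156))) = sqrt((1/2)*(1/76)*(-27) + sqrt(7950)/(9 - 468)) = sqrt(-27/152 + (5*sqrt(318))/(-459)) = sqrt(-27/152 + (5*sqrt(318))*(-1/459)) = sqrt(-27/152 - 5*sqrt(318)/459)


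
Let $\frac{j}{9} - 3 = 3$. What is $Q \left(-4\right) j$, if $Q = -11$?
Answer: $2376$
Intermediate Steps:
$j = 54$ ($j = 27 + 9 \cdot 3 = 27 + 27 = 54$)
$Q \left(-4\right) j = \left(-11\right) \left(-4\right) 54 = 44 \cdot 54 = 2376$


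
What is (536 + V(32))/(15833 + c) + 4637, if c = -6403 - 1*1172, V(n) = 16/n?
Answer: 76585765/16516 ≈ 4637.1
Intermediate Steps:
c = -7575 (c = -6403 - 1172 = -7575)
(536 + V(32))/(15833 + c) + 4637 = (536 + 16/32)/(15833 - 7575) + 4637 = (536 + 16*(1/32))/8258 + 4637 = (536 + 1/2)*(1/8258) + 4637 = (1073/2)*(1/8258) + 4637 = 1073/16516 + 4637 = 76585765/16516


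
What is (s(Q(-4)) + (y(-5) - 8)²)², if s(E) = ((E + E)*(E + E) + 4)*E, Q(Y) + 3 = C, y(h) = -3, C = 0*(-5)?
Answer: 1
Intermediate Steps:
C = 0
Q(Y) = -3 (Q(Y) = -3 + 0 = -3)
s(E) = E*(4 + 4*E²) (s(E) = ((2*E)*(2*E) + 4)*E = (4*E² + 4)*E = (4 + 4*E²)*E = E*(4 + 4*E²))
(s(Q(-4)) + (y(-5) - 8)²)² = (4*(-3)*(1 + (-3)²) + (-3 - 8)²)² = (4*(-3)*(1 + 9) + (-11)²)² = (4*(-3)*10 + 121)² = (-120 + 121)² = 1² = 1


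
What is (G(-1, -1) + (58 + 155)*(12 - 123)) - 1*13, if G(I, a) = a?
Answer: -23657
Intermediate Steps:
(G(-1, -1) + (58 + 155)*(12 - 123)) - 1*13 = (-1 + (58 + 155)*(12 - 123)) - 1*13 = (-1 + 213*(-111)) - 13 = (-1 - 23643) - 13 = -23644 - 13 = -23657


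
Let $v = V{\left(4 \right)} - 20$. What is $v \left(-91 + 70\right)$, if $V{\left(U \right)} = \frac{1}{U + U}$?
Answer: $\frac{3339}{8} \approx 417.38$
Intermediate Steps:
$V{\left(U \right)} = \frac{1}{2 U}$
$v = - \frac{159}{8}$ ($v = \frac{1}{2 \cdot 4} - 20 = \frac{1}{2} \cdot \frac{1}{4} - 20 = \frac{1}{8} - 20 = - \frac{159}{8} \approx -19.875$)
$v \left(-91 + 70\right) = - \frac{159 \left(-91 + 70\right)}{8} = \left(- \frac{159}{8}\right) \left(-21\right) = \frac{3339}{8}$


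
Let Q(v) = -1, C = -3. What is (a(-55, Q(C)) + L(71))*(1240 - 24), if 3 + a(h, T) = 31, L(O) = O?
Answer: 120384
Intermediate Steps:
a(h, T) = 28 (a(h, T) = -3 + 31 = 28)
(a(-55, Q(C)) + L(71))*(1240 - 24) = (28 + 71)*(1240 - 24) = 99*1216 = 120384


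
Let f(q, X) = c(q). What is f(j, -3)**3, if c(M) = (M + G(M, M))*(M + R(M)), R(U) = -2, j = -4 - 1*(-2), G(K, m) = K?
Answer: 4096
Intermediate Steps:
j = -2 (j = -4 + 2 = -2)
c(M) = 2*M*(-2 + M) (c(M) = (M + M)*(M - 2) = (2*M)*(-2 + M) = 2*M*(-2 + M))
f(q, X) = 2*q*(-2 + q)
f(j, -3)**3 = (2*(-2)*(-2 - 2))**3 = (2*(-2)*(-4))**3 = 16**3 = 4096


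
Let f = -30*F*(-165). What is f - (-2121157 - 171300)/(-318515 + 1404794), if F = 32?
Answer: 172068886057/1086279 ≈ 1.5840e+5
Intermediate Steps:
f = 158400 (f = -30*32*(-165) = -960*(-165) = 158400)
f - (-2121157 - 171300)/(-318515 + 1404794) = 158400 - (-2121157 - 171300)/(-318515 + 1404794) = 158400 - (-2292457)/1086279 = 158400 - 1*(-2292457/1086279) = 158400 + 2292457/1086279 = 172068886057/1086279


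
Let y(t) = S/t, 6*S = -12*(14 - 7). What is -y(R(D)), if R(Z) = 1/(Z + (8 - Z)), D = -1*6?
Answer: 112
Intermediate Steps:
S = -14 (S = (-12*(14 - 7))/6 = (-12*7)/6 = (1/6)*(-84) = -14)
D = -6
R(Z) = 1/8
y(t) = -14/t
-y(R(D)) = -(-14)/1/8 = -(-14)*8 = -1*(-112) = 112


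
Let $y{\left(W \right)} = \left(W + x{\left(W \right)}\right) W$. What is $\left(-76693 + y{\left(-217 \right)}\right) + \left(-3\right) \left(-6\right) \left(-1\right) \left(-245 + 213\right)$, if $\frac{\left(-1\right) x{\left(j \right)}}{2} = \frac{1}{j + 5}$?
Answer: $- \frac{3077185}{106} \approx -29030.0$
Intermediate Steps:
$x{\left(j \right)} = - \frac{2}{5 + j}$ ($x{\left(j \right)} = - \frac{2}{j + 5} = - \frac{2}{5 + j}$)
$y{\left(W \right)} = W \left(W - \frac{2}{5 + W}\right)$ ($y{\left(W \right)} = \left(W - \frac{2}{5 + W}\right) W = W \left(W - \frac{2}{5 + W}\right)$)
$\left(-76693 + y{\left(-217 \right)}\right) + \left(-3\right) \left(-6\right) \left(-1\right) \left(-245 + 213\right) = \left(-76693 - \frac{217 \left(-2 - 217 \left(5 - 217\right)\right)}{5 - 217}\right) + \left(-3\right) \left(-6\right) \left(-1\right) \left(-245 + 213\right) = \left(-76693 - \frac{217 \left(-2 - -46004\right)}{-212}\right) + 18 \left(-1\right) \left(-32\right) = \left(-76693 - - \frac{217 \left(-2 + 46004\right)}{212}\right) - -576 = \left(-76693 - \left(- \frac{217}{212}\right) 46002\right) + 576 = \left(-76693 + \frac{4991217}{106}\right) + 576 = - \frac{3138241}{106} + 576 = - \frac{3077185}{106}$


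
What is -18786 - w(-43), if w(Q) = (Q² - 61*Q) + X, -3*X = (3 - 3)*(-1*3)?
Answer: -23258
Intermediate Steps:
X = 0 (X = -(3 - 3)*(-1*3)/3 = -0*(-3) = -⅓*0 = 0)
w(Q) = Q² - 61*Q (w(Q) = (Q² - 61*Q) + 0 = Q² - 61*Q)
-18786 - w(-43) = -18786 - (-43)*(-61 - 43) = -18786 - (-43)*(-104) = -18786 - 1*4472 = -18786 - 4472 = -23258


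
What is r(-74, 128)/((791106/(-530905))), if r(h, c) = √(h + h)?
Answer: -530905*I*√37/395553 ≈ -8.1642*I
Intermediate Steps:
r(h, c) = √2*√h (r(h, c) = √(2*h) = √2*√h)
r(-74, 128)/((791106/(-530905))) = (√2*√(-74))/((791106/(-530905))) = (√2*(I*√74))/((791106*(-1/530905))) = (2*I*√37)/(-791106/530905) = (2*I*√37)*(-530905/791106) = -530905*I*√37/395553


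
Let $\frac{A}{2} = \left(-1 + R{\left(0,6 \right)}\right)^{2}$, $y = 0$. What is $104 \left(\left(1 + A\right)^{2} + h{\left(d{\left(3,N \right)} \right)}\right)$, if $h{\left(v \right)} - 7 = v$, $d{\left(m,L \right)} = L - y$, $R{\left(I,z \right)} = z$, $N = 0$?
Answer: $271232$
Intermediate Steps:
$d{\left(m,L \right)} = L$ ($d{\left(m,L \right)} = L - 0 = L + 0 = L$)
$A = 50$ ($A = 2 \left(-1 + 6\right)^{2} = 2 \cdot 5^{2} = 2 \cdot 25 = 50$)
$h{\left(v \right)} = 7 + v$
$104 \left(\left(1 + A\right)^{2} + h{\left(d{\left(3,N \right)} \right)}\right) = 104 \left(\left(1 + 50\right)^{2} + \left(7 + 0\right)\right) = 104 \left(51^{2} + 7\right) = 104 \left(2601 + 7\right) = 104 \cdot 2608 = 271232$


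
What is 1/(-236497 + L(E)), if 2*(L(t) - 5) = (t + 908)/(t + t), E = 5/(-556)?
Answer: -20/5234683 ≈ -3.8207e-6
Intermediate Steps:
E = -5/556 (E = 5*(-1/556) = -5/556 ≈ -0.0089928)
L(t) = 5 + (908 + t)/(4*t) (L(t) = 5 + ((t + 908)/(t + t))/2 = 5 + ((908 + t)/((2*t)))/2 = 5 + ((908 + t)*(1/(2*t)))/2 = 5 + ((908 + t)/(2*t))/2 = 5 + (908 + t)/(4*t))
1/(-236497 + L(E)) = 1/(-236497 + (21/4 + 227/(-5/556))) = 1/(-236497 + (21/4 + 227*(-556/5))) = 1/(-236497 + (21/4 - 126212/5)) = 1/(-236497 - 504743/20) = 1/(-5234683/20) = -20/5234683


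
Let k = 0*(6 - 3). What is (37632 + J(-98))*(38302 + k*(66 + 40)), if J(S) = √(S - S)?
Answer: 1441380864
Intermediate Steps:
k = 0 (k = 0*3 = 0)
J(S) = 0 (J(S) = √0 = 0)
(37632 + J(-98))*(38302 + k*(66 + 40)) = (37632 + 0)*(38302 + 0*(66 + 40)) = 37632*(38302 + 0*106) = 37632*(38302 + 0) = 37632*38302 = 1441380864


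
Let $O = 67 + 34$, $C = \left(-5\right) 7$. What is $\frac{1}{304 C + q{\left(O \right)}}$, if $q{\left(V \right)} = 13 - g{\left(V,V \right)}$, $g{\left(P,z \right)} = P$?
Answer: $- \frac{1}{10728} \approx -9.3214 \cdot 10^{-5}$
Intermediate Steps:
$C = -35$
$O = 101$
$q{\left(V \right)} = 13 - V$
$\frac{1}{304 C + q{\left(O \right)}} = \frac{1}{304 \left(-35\right) + \left(13 - 101\right)} = \frac{1}{-10640 + \left(13 - 101\right)} = \frac{1}{-10640 - 88} = \frac{1}{-10728} = - \frac{1}{10728}$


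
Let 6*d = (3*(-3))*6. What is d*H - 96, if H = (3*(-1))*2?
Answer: -42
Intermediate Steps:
d = -9 (d = ((3*(-3))*6)/6 = (-9*6)/6 = (⅙)*(-54) = -9)
H = -6 (H = -3*2 = -6)
d*H - 96 = -9*(-6) - 96 = 54 - 96 = -42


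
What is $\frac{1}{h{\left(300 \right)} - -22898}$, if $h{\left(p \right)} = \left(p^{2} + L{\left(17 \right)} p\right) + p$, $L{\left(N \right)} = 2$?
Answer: $\frac{1}{113798} \approx 8.7875 \cdot 10^{-6}$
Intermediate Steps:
$h{\left(p \right)} = p^{2} + 3 p$ ($h{\left(p \right)} = \left(p^{2} + 2 p\right) + p = p^{2} + 3 p$)
$\frac{1}{h{\left(300 \right)} - -22898} = \frac{1}{300 \left(3 + 300\right) - -22898} = \frac{1}{300 \cdot 303 + \left(-23163 + 46061\right)} = \frac{1}{90900 + 22898} = \frac{1}{113798}$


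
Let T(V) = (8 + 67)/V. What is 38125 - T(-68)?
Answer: 2592575/68 ≈ 38126.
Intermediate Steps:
T(V) = 75/V
38125 - T(-68) = 38125 - 75/(-68) = 38125 - 75*(-1)/68 = 38125 - 1*(-75/68) = 38125 + 75/68 = 2592575/68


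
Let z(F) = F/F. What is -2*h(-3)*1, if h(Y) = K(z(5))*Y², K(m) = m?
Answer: -18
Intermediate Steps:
z(F) = 1
h(Y) = Y² (h(Y) = 1*Y² = Y²)
-2*h(-3)*1 = -2*(-3)²*1 = -2*9*1 = -18*1 = -18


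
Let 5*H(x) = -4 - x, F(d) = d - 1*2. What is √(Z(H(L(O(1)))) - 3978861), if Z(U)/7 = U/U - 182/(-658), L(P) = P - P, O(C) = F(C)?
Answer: I*√8789284209/47 ≈ 1994.7*I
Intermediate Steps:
F(d) = -2 + d (F(d) = d - 2 = -2 + d)
O(C) = -2 + C
L(P) = 0
H(x) = -⅘ - x/5 (H(x) = (-4 - x)/5 = -⅘ - x/5)
Z(U) = 420/47 (Z(U) = 7*(U/U - 182/(-658)) = 7*(1 - 182*(-1/658)) = 7*(1 + 13/47) = 7*(60/47) = 420/47)
√(Z(H(L(O(1)))) - 3978861) = √(420/47 - 3978861) = √(-187006047/47) = I*√8789284209/47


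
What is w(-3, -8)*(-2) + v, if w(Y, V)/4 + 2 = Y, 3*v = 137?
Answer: 257/3 ≈ 85.667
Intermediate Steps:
v = 137/3 (v = (1/3)*137 = 137/3 ≈ 45.667)
w(Y, V) = -8 + 4*Y
w(-3, -8)*(-2) + v = (-8 + 4*(-3))*(-2) + 137/3 = (-8 - 12)*(-2) + 137/3 = -20*(-2) + 137/3 = 40 + 137/3 = 257/3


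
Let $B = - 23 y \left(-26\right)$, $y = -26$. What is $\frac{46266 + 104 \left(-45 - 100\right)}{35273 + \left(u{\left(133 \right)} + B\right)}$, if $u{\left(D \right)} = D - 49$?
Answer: $\frac{1006}{639} \approx 1.5743$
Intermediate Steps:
$u{\left(D \right)} = -49 + D$
$B = -15548$ ($B = \left(-23\right) \left(-26\right) \left(-26\right) = 598 \left(-26\right) = -15548$)
$\frac{46266 + 104 \left(-45 - 100\right)}{35273 + \left(u{\left(133 \right)} + B\right)} = \frac{46266 + 104 \left(-45 - 100\right)}{35273 + \left(\left(-49 + 133\right) - 15548\right)} = \frac{46266 + 104 \left(-145\right)}{35273 + \left(84 - 15548\right)} = \frac{46266 - 15080}{35273 - 15464} = \frac{31186}{19809} = 31186 \cdot \frac{1}{19809} = \frac{1006}{639}$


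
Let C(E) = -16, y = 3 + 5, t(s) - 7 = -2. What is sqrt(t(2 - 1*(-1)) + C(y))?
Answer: I*sqrt(11) ≈ 3.3166*I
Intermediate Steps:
t(s) = 5 (t(s) = 7 - 2 = 5)
y = 8
sqrt(t(2 - 1*(-1)) + C(y)) = sqrt(5 - 16) = sqrt(-11) = I*sqrt(11)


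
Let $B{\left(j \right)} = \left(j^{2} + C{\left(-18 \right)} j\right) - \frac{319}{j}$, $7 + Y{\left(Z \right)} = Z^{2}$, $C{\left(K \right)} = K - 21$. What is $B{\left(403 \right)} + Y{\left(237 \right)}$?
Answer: $\frac{81749843}{403} \approx 2.0285 \cdot 10^{5}$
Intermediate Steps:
$C{\left(K \right)} = -21 + K$
$Y{\left(Z \right)} = -7 + Z^{2}$
$B{\left(j \right)} = j^{2} - \frac{319}{j} - 39 j$ ($B{\left(j \right)} = \left(j^{2} + \left(-21 - 18\right) j\right) - \frac{319}{j} = \left(j^{2} - 39 j\right) - \frac{319}{j} = j^{2} - \frac{319}{j} - 39 j$)
$B{\left(403 \right)} + Y{\left(237 \right)} = \frac{-319 + 403^{2} \left(-39 + 403\right)}{403} - \left(7 - 237^{2}\right) = \frac{-319 + 162409 \cdot 364}{403} + \left(-7 + 56169\right) = \frac{-319 + 59116876}{403} + 56162 = \frac{1}{403} \cdot 59116557 + 56162 = \frac{59116557}{403} + 56162 = \frac{81749843}{403}$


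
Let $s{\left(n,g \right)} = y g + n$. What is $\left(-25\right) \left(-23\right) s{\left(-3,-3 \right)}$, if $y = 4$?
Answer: $-8625$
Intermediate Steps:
$s{\left(n,g \right)} = n + 4 g$ ($s{\left(n,g \right)} = 4 g + n = n + 4 g$)
$\left(-25\right) \left(-23\right) s{\left(-3,-3 \right)} = \left(-25\right) \left(-23\right) \left(-3 + 4 \left(-3\right)\right) = 575 \left(-3 - 12\right) = 575 \left(-15\right) = -8625$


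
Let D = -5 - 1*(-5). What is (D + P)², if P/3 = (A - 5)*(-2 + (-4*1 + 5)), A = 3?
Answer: 36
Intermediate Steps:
D = 0 (D = -5 + 5 = 0)
P = 6 (P = 3*((3 - 5)*(-2 + (-4*1 + 5))) = 3*(-2*(-2 + (-4 + 5))) = 3*(-2*(-2 + 1)) = 3*(-2*(-1)) = 3*2 = 6)
(D + P)² = (0 + 6)² = 6² = 36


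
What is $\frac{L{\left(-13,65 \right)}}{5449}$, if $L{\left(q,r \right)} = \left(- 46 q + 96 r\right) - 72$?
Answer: $\frac{6766}{5449} \approx 1.2417$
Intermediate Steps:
$L{\left(q,r \right)} = -72 - 46 q + 96 r$
$\frac{L{\left(-13,65 \right)}}{5449} = \frac{-72 - -598 + 96 \cdot 65}{5449} = \left(-72 + 598 + 6240\right) \frac{1}{5449} = 6766 \cdot \frac{1}{5449} = \frac{6766}{5449}$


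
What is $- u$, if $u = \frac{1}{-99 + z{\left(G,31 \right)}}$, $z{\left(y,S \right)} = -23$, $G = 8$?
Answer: $\frac{1}{122} \approx 0.0081967$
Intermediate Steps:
$u = - \frac{1}{122}$ ($u = \frac{1}{-99 - 23} = \frac{1}{-122} = - \frac{1}{122} \approx -0.0081967$)
$- u = \left(-1\right) \left(- \frac{1}{122}\right) = \frac{1}{122}$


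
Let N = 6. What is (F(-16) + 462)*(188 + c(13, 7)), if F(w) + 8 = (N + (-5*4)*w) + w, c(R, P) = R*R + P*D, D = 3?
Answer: 288792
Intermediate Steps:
c(R, P) = R² + 3*P (c(R, P) = R*R + P*3 = R² + 3*P)
F(w) = -2 - 19*w (F(w) = -8 + ((6 + (-5*4)*w) + w) = -8 + ((6 - 20*w) + w) = -8 + (6 - 19*w) = -2 - 19*w)
(F(-16) + 462)*(188 + c(13, 7)) = ((-2 - 19*(-16)) + 462)*(188 + (13² + 3*7)) = ((-2 + 304) + 462)*(188 + (169 + 21)) = (302 + 462)*(188 + 190) = 764*378 = 288792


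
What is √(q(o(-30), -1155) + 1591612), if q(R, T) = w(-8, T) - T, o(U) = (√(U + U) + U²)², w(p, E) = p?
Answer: √1592759 ≈ 1262.0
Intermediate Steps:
o(U) = (U² + √2*√U)² (o(U) = (√(2*U) + U²)² = (√2*√U + U²)² = (U² + √2*√U)²)
q(R, T) = -8 - T
√(q(o(-30), -1155) + 1591612) = √((-8 - 1*(-1155)) + 1591612) = √((-8 + 1155) + 1591612) = √(1147 + 1591612) = √1592759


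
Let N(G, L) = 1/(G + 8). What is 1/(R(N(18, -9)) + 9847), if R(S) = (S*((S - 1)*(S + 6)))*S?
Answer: 456976/4499838747 ≈ 0.00010155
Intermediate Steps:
N(G, L) = 1/(8 + G)
R(S) = S²*(-1 + S)*(6 + S) (R(S) = (S*((-1 + S)*(6 + S)))*S = (S*(-1 + S)*(6 + S))*S = S²*(-1 + S)*(6 + S))
1/(R(N(18, -9)) + 9847) = 1/((1/(8 + 18))²*(-6 + (1/(8 + 18))² + 5/(8 + 18)) + 9847) = 1/((1/26)²*(-6 + (1/26)² + 5/26) + 9847) = 1/((1/26)²*(-6 + (1/26)² + 5*(1/26)) + 9847) = 1/((-6 + 1/676 + 5/26)/676 + 9847) = 1/((1/676)*(-3925/676) + 9847) = 1/(-3925/456976 + 9847) = 1/(4499838747/456976) = 456976/4499838747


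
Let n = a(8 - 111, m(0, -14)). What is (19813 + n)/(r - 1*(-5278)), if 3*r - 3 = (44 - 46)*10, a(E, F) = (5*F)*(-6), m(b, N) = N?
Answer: 60699/15817 ≈ 3.8376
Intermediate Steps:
a(E, F) = -30*F
n = 420 (n = -30*(-14) = 420)
r = -17/3 (r = 1 + ((44 - 46)*10)/3 = 1 + (-2*10)/3 = 1 + (⅓)*(-20) = 1 - 20/3 = -17/3 ≈ -5.6667)
(19813 + n)/(r - 1*(-5278)) = (19813 + 420)/(-17/3 - 1*(-5278)) = 20233/(-17/3 + 5278) = 20233/(15817/3) = 20233*(3/15817) = 60699/15817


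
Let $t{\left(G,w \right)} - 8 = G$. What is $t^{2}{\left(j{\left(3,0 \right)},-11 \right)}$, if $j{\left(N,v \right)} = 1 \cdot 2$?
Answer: $100$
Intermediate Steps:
$j{\left(N,v \right)} = 2$
$t{\left(G,w \right)} = 8 + G$
$t^{2}{\left(j{\left(3,0 \right)},-11 \right)} = \left(8 + 2\right)^{2} = 10^{2} = 100$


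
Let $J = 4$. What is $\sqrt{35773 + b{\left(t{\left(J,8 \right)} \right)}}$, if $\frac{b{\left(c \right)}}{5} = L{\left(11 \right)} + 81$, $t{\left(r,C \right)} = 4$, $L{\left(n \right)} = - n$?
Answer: $\sqrt{36123} \approx 190.06$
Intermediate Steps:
$b{\left(c \right)} = 350$ ($b{\left(c \right)} = 5 \left(\left(-1\right) 11 + 81\right) = 5 \left(-11 + 81\right) = 5 \cdot 70 = 350$)
$\sqrt{35773 + b{\left(t{\left(J,8 \right)} \right)}} = \sqrt{35773 + 350} = \sqrt{36123}$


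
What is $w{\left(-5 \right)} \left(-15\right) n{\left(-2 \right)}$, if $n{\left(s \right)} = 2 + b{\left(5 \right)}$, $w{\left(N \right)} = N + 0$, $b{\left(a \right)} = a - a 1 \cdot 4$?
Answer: $-975$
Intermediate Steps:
$b{\left(a \right)} = - 3 a$ ($b{\left(a \right)} = a - a 4 = a - 4 a = - 3 a$)
$w{\left(N \right)} = N$
$n{\left(s \right)} = -13$ ($n{\left(s \right)} = 2 - 15 = -13$)
$w{\left(-5 \right)} \left(-15\right) n{\left(-2 \right)} = \left(-5\right) \left(-15\right) \left(-13\right) = 75 \left(-13\right) = -975$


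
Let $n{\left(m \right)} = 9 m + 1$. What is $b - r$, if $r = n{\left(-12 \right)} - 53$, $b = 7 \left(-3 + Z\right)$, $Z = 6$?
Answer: $181$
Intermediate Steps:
$n{\left(m \right)} = 1 + 9 m$
$b = 21$ ($b = 7 \left(-3 + 6\right) = 7 \cdot 3 = 21$)
$r = -160$ ($r = \left(1 + 9 \left(-12\right)\right) - 53 = \left(1 - 108\right) - 53 = -107 - 53 = -160$)
$b - r = 21 - -160 = 21 + 160 = 181$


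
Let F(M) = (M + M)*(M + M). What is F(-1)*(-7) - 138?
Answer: -166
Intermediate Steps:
F(M) = 4*M² (F(M) = (2*M)*(2*M) = 4*M²)
F(-1)*(-7) - 138 = (4*(-1)²)*(-7) - 138 = (4*1)*(-7) - 138 = 4*(-7) - 138 = -28 - 138 = -166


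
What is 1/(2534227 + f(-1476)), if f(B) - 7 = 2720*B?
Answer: -1/1480486 ≈ -6.7545e-7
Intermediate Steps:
f(B) = 7 + 2720*B
1/(2534227 + f(-1476)) = 1/(2534227 + (7 + 2720*(-1476))) = 1/(2534227 + (7 - 4014720)) = 1/(2534227 - 4014713) = 1/(-1480486) = -1/1480486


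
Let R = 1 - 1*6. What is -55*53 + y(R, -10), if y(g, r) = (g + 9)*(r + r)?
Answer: -2995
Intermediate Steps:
R = -5 (R = 1 - 6 = -5)
y(g, r) = 2*r*(9 + g) (y(g, r) = (9 + g)*(2*r) = 2*r*(9 + g))
-55*53 + y(R, -10) = -55*53 + 2*(-10)*(9 - 5) = -2915 + 2*(-10)*4 = -2915 - 80 = -2995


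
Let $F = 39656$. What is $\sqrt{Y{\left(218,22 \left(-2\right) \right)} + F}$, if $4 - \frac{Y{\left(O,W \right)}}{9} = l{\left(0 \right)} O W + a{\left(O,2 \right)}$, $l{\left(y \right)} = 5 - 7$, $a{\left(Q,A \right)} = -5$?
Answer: $i \sqrt{132919} \approx 364.58 i$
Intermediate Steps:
$l{\left(y \right)} = -2$
$Y{\left(O,W \right)} = 81 + 18 O W$ ($Y{\left(O,W \right)} = 36 - 9 \left(- 2 O W - 5\right) = 36 - 9 \left(-5 - 2 O W\right) = 36 + \left(45 + 18 O W\right) = 81 + 18 O W$)
$\sqrt{Y{\left(218,22 \left(-2\right) \right)} + F} = \sqrt{\left(81 + 18 \cdot 218 \cdot 22 \left(-2\right)\right) + 39656} = \sqrt{\left(81 + 18 \cdot 218 \left(-44\right)\right) + 39656} = \sqrt{\left(81 - 172656\right) + 39656} = \sqrt{-172575 + 39656} = \sqrt{-132919} = i \sqrt{132919}$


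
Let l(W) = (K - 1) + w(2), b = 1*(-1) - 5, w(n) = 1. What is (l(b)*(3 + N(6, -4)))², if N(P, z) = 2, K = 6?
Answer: 900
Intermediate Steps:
b = -6 (b = -1 - 5 = -6)
l(W) = 6 (l(W) = (6 - 1) + 1 = 5 + 1 = 6)
(l(b)*(3 + N(6, -4)))² = (6*(3 + 2))² = (6*5)² = 30² = 900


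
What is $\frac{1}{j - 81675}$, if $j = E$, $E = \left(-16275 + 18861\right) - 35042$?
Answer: $- \frac{1}{114131} \approx -8.7619 \cdot 10^{-6}$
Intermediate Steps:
$E = -32456$ ($E = 2586 - 35042 = -32456$)
$j = -32456$
$\frac{1}{j - 81675} = \frac{1}{-32456 - 81675} = \frac{1}{-114131} = - \frac{1}{114131}$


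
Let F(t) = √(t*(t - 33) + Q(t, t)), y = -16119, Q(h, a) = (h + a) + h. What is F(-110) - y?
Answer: 16119 + 10*√154 ≈ 16243.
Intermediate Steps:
Q(h, a) = a + 2*h (Q(h, a) = (a + h) + h = a + 2*h)
F(t) = √(3*t + t*(-33 + t)) (F(t) = √(t*(t - 33) + (t + 2*t)) = √(t*(-33 + t) + 3*t) = √(3*t + t*(-33 + t)))
F(-110) - y = √(-110*(-30 - 110)) - 1*(-16119) = √(-110*(-140)) + 16119 = √15400 + 16119 = 10*√154 + 16119 = 16119 + 10*√154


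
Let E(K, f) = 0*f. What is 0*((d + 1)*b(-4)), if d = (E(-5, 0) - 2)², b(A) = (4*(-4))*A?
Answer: 0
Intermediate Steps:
E(K, f) = 0
b(A) = -16*A
d = 4 (d = (0 - 2)² = (-2)² = 4)
0*((d + 1)*b(-4)) = 0*((4 + 1)*(-16*(-4))) = 0*(5*64) = 0*320 = 0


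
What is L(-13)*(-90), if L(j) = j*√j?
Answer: 1170*I*√13 ≈ 4218.5*I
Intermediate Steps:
L(j) = j^(3/2)
L(-13)*(-90) = (-13)^(3/2)*(-90) = -13*I*√13*(-90) = 1170*I*√13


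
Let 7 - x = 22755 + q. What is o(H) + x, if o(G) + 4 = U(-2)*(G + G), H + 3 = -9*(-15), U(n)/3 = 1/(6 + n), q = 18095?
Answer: -40649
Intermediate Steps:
U(n) = 3/(6 + n)
x = -40843 (x = 7 - (22755 + 18095) = 7 - 1*40850 = 7 - 40850 = -40843)
H = 132 (H = -3 - 9*(-15) = -3 + 135 = 132)
o(G) = -4 + 3*G/2 (o(G) = -4 + (3/(6 - 2))*(G + G) = -4 + (3/4)*(2*G) = -4 + (3*(¼))*(2*G) = -4 + 3*(2*G)/4 = -4 + 3*G/2)
o(H) + x = (-4 + (3/2)*132) - 40843 = (-4 + 198) - 40843 = 194 - 40843 = -40649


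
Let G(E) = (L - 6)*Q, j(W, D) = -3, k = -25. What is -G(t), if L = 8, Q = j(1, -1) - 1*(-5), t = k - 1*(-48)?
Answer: -4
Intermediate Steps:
t = 23 (t = -25 - 1*(-48) = -25 + 48 = 23)
Q = 2 (Q = -3 - 1*(-5) = -3 + 5 = 2)
G(E) = 4 (G(E) = (8 - 6)*2 = 2*2 = 4)
-G(t) = -1*4 = -4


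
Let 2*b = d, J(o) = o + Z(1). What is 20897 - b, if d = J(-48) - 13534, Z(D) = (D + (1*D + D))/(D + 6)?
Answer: 387629/14 ≈ 27688.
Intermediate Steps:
Z(D) = 3*D/(6 + D) (Z(D) = (D + (D + D))/(6 + D) = (D + 2*D)/(6 + D) = (3*D)/(6 + D) = 3*D/(6 + D))
J(o) = 3/7 + o (J(o) = o + 3*1/(6 + 1) = o + 3*1/7 = o + 3*1*(⅐) = o + 3/7 = 3/7 + o)
d = -95071/7 (d = (3/7 - 48) - 13534 = -333/7 - 13534 = -95071/7 ≈ -13582.)
b = -95071/14 (b = (½)*(-95071/7) = -95071/14 ≈ -6790.8)
20897 - b = 20897 - 1*(-95071/14) = 20897 + 95071/14 = 387629/14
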